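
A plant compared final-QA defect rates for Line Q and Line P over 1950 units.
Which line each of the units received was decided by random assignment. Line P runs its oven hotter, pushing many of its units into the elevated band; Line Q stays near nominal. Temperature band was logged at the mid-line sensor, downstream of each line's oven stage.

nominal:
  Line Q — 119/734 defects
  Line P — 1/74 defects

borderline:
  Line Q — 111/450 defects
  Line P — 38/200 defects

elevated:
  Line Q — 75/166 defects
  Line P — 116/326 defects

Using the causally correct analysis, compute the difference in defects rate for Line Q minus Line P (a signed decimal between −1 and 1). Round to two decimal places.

-0.03

In-process temperature band is downstream of the line. One should not condition on a consequence of treatment, so the overall rates are the right comparison.
The causal difference is the pooled difference: 0.226 − 0.258 = -0.032.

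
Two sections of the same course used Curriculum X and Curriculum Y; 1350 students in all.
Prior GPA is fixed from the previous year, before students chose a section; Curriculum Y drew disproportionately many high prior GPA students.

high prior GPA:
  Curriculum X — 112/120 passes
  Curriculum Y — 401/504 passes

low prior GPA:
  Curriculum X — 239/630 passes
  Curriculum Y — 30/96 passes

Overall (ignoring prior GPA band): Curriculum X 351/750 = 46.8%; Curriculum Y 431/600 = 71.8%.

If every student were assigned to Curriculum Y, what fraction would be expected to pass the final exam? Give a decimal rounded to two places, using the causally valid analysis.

0.54

The imbalance in prior GPA band arose from how students were allocated, not from anything the teaching method did; and prior GPA band independently affects the outcome. The pooled gap is confounded — condition on prior GPA band.
Standardising Curriculum Y to the population prior GPA band mix: 0.462·401/504 + 0.538·30/96 = 0.536.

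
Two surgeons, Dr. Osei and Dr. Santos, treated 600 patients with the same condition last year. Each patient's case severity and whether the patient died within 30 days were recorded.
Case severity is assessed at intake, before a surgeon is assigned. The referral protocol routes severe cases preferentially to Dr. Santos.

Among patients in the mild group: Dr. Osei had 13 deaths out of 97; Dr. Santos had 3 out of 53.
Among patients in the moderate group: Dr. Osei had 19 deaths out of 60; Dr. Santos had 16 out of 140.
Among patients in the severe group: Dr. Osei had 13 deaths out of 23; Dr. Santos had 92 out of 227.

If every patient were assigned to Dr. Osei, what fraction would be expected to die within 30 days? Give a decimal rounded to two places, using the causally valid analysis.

0.37

Case severity is set before the surgeon has any effect — it is not caused by the surgeon — and it independently drives the outcome. That makes it a confounder, so the causal comparison is within case severity levels.
Standardising Dr. Osei to the population case severity mix: 0.250·13/97 + 0.333·19/60 + 0.417·13/23 = 0.375.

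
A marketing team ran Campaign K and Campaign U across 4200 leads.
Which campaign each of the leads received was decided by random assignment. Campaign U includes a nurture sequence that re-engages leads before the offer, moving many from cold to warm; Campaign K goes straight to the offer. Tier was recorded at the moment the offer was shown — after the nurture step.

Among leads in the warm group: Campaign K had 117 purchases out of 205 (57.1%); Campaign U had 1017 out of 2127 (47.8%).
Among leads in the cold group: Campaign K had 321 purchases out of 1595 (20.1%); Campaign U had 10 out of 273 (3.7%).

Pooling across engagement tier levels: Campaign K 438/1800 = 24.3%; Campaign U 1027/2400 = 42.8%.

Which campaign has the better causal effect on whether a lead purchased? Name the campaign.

Campaign U

The stratified and pooled comparisons disagree (Campaign K wins within each engagement tier; Campaign U wins overall), so the answer turns on the causal role of engagement tier.
Engagement tier lies on the pathway campaign → engagement tier → outcome, so adjusting for it blocks the indirect effect. For the total causal effect of campaign, use the unadjusted pooled rates.
Pooled: Campaign K 24.3% vs Campaign U 42.8%; Campaign U is higher overall.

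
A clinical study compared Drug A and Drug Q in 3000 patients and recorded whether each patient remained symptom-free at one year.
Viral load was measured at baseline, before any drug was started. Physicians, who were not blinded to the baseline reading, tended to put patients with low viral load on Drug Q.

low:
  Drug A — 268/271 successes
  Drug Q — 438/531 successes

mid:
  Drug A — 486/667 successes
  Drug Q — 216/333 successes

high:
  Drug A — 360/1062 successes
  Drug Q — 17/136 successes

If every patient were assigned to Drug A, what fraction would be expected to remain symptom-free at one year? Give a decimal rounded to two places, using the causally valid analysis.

0.64

Viral load satisfies the back-door criterion: it is not a descendant of the drug, and it blocks the spurious path from drug to outcome. Adjusting for it (i.e., using the within-viral load rates) gives the causal effect.
Standardising Drug A to the population viral load mix: 0.267·268/271 + 0.333·486/667 + 0.399·360/1062 = 0.643.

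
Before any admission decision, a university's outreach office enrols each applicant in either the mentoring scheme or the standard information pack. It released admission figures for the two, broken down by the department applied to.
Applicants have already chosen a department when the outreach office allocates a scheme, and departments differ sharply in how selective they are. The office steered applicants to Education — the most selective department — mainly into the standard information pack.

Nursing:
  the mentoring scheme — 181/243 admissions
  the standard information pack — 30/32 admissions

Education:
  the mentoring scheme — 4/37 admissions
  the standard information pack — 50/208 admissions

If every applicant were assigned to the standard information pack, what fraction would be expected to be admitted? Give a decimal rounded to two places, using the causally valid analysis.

Within every department level the standard information pack has the higher rate, yet pooled the mentoring scheme does — Simpson's reversal.
Since department is a pre-existing factor (not a product of the outreach scheme) and it affects the outcome on its own, it is a confounder. The stratified rates, not the pooled rate, identify the causal effect.
Standardising the standard information pack to the population department mix: 0.529·30/32 + 0.471·50/208 = 0.609.

0.61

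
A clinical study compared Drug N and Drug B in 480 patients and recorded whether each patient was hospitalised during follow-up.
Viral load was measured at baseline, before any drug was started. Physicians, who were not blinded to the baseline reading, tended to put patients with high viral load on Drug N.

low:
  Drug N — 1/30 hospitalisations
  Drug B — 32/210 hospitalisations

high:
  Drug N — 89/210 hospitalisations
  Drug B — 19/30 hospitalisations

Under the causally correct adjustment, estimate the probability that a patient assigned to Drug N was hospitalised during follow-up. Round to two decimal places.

The stratified and pooled comparisons disagree (Drug N wins within each viral load; Drug B wins overall), so the answer turns on the causal role of viral load.
Viral load satisfies the back-door criterion: it is not a descendant of the drug, and it blocks the spurious path from drug to outcome. Adjusting for it (i.e., using the within-viral load rates) gives the causal effect.
Standardising Drug N to the population viral load mix: 0.500·1/30 + 0.500·89/210 = 0.229.

0.23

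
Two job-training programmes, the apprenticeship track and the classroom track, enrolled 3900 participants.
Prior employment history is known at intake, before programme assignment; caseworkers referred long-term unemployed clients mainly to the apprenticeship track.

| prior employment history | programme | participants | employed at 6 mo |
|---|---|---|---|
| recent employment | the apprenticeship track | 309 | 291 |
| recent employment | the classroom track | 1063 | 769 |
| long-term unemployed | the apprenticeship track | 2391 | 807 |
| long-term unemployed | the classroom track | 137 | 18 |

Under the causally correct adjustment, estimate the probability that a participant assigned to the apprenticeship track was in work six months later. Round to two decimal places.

Prior employment history satisfies the back-door criterion: it is not a descendant of the programme, and it blocks the spurious path from programme to outcome. Adjusting for it (i.e., using the within-prior employment history rates) gives the causal effect.
Standardising the apprenticeship track to the population prior employment history mix: 0.352·291/309 + 0.648·807/2391 = 0.550.

0.55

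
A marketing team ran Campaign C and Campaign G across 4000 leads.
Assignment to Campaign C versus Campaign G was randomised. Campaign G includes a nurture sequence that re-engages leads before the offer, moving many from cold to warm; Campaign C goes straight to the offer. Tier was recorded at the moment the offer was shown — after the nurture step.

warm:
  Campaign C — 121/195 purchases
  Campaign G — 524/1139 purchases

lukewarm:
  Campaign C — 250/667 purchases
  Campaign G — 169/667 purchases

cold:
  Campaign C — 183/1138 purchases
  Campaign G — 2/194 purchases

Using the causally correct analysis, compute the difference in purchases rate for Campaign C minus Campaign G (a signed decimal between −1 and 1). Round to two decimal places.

The engagement tier-specific comparison favours Campaign C throughout, but the pooled figures favour Campaign G. The question is whether to condition on engagement tier.
Engagement tier here is a post-treatment variable shaped by the campaign; conditioning on it would introduce bias rather than remove it. The overall comparison is the causal one.
The causal difference is the pooled difference: 0.277 − 0.347 = -0.070.

-0.07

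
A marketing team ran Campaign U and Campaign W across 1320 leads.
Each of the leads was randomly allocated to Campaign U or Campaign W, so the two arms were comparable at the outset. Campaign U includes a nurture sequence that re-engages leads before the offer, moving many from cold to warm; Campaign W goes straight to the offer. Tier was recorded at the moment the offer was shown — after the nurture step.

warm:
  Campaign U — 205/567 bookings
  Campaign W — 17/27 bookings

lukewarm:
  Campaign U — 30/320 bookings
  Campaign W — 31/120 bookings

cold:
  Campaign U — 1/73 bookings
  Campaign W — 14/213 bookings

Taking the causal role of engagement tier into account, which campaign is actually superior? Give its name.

Campaign U

The stratified and pooled comparisons disagree (Campaign W wins within each engagement tier; Campaign U wins overall), so the answer turns on the causal role of engagement tier.
The distribution of engagement tier is itself part of what the campaign does — it is an intermediate outcome. Holding it fixed would remove that part of the effect; the total effect is the pooled difference.
Pooled: Campaign U 24.6% vs Campaign W 17.2%; Campaign U is higher overall.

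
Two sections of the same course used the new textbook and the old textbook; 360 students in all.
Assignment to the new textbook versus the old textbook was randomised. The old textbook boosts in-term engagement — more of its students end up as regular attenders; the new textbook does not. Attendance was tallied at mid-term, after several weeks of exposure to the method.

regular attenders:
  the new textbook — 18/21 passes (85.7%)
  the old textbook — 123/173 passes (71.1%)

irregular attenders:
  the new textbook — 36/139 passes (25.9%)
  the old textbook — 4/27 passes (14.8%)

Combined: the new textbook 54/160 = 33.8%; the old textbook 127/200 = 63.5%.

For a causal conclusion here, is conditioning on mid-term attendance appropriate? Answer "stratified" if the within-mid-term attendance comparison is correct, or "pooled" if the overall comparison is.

pooled

Mid-term attendance here is a post-treatment variable shaped by the teaching method; conditioning on it would introduce bias rather than remove it. The overall comparison is the causal one.
Pooled: the new textbook 33.8% vs the old textbook 63.5%; the old textbook is higher overall.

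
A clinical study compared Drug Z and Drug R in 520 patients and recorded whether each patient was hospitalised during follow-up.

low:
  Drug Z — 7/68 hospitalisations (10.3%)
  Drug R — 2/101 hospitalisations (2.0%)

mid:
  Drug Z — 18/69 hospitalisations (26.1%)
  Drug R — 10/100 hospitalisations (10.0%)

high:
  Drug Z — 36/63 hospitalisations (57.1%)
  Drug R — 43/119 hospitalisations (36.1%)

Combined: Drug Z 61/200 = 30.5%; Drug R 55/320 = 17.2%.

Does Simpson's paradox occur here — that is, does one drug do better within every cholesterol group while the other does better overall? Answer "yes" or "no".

Within each cholesterol level (low 10.3% vs 2.0%; mid 26.1% vs 10.0%; high 57.1% vs 36.1%), Drug R has the lower rate every time. Pooled: 30.5% vs 17.2% — Drug R has the lower rate overall. They agree.

no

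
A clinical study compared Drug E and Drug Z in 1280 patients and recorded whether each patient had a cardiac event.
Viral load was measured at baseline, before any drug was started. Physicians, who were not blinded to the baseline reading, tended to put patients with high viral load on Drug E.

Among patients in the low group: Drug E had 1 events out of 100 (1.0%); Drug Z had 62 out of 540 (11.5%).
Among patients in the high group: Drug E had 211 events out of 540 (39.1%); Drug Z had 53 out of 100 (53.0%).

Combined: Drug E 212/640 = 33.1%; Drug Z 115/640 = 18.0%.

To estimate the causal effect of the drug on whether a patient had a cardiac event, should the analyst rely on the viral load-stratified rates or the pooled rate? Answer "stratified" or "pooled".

The imbalance in viral load arose from how patients were allocated, not from anything the drug did; and viral load independently affects the outcome. The pooled gap is confounded — condition on viral load.
Within each level — low: 1.0% vs 11.5%; high: 39.1% vs 53.0% — Drug E is lower every time.

stratified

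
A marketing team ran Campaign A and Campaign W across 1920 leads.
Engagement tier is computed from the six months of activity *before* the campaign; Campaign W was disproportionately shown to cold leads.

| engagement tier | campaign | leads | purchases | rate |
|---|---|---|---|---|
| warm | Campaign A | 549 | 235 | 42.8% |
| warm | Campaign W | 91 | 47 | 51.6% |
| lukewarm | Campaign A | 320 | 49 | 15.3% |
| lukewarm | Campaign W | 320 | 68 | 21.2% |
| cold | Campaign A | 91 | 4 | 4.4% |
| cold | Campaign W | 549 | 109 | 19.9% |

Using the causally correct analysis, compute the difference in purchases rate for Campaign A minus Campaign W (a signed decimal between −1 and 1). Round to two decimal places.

-0.10

The engagement tier-specific comparison favours Campaign W throughout, but the pooled figures favour Campaign A. The question is whether to condition on engagement tier.
Here engagement tier is a common cause — it drives both which campaign a case falls under and the outcome. The crude comparison mixes populations; the stratum-specific rates are the causally relevant ones.
Adjusting over the population distribution of engagement tier: 0.333·(0.428−0.516) + 0.333·(0.153−0.212) + 0.333·(0.044−0.199) = -0.101.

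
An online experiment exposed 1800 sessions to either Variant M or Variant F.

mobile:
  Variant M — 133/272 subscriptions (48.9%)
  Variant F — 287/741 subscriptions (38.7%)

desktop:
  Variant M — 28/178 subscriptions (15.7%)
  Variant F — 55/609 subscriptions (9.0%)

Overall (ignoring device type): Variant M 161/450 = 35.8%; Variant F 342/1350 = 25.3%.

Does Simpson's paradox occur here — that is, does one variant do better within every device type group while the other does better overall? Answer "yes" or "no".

no

Within each device type level (mobile 48.9% vs 38.7%; desktop 15.7% vs 9.0%), Variant M has the higher rate every time. Pooled: 35.8% vs 25.3% — Variant M has the higher rate overall. They agree.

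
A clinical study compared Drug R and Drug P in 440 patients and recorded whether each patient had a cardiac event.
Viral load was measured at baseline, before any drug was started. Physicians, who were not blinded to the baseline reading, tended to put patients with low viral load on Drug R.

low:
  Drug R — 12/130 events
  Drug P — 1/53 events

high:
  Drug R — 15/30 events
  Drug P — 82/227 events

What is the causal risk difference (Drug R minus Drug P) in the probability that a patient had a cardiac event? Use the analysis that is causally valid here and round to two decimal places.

Since viral load is a pre-existing factor (not a product of the drug) and it affects the outcome on its own, it is a confounder. The stratified rates, not the pooled rate, identify the causal effect.
Adjusting over the population distribution of viral load: 0.416·(0.092−0.019) + 0.584·(0.500−0.361) = +0.112.

+0.11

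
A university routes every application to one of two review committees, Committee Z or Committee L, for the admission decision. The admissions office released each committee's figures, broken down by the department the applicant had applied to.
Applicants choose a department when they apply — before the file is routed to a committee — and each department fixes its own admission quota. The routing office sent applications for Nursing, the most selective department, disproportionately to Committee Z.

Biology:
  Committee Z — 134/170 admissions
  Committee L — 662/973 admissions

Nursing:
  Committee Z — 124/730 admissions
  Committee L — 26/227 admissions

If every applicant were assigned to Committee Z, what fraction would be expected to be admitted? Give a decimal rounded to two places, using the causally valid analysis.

0.51

Department differs across review committees for reasons unrelated to any effect of the review committee itself, and it separately predicts the outcome — a classic confounder. We must compare within department levels.
Standardising Committee Z to the population department mix: 0.544·134/170 + 0.456·124/730 = 0.506.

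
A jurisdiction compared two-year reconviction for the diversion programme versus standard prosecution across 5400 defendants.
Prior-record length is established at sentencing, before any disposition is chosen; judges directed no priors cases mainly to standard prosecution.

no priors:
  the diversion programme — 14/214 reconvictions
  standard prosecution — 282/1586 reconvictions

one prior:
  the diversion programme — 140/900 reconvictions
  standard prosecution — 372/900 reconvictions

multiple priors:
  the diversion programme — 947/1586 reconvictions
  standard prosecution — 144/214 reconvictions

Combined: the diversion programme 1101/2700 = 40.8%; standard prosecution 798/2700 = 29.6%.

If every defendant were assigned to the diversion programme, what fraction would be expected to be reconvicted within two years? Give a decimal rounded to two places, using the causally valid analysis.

0.27

Prior-record length satisfies the back-door criterion: it is not a descendant of the disposition, and it blocks the spurious path from disposition to outcome. Adjusting for it (i.e., using the within-prior-record length rates) gives the causal effect.
Standardising the diversion programme to the population prior-record length mix: 0.333·14/214 + 0.333·140/900 + 0.333·947/1586 = 0.273.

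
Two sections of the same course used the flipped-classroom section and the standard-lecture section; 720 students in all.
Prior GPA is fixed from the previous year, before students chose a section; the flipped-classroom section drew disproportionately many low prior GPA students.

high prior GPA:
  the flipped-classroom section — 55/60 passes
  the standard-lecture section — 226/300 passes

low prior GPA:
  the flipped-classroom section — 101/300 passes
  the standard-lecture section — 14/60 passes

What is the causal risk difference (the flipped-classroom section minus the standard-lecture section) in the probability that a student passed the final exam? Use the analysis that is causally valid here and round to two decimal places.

+0.13

Prior GPA band satisfies the back-door criterion: it is not a descendant of the teaching method, and it blocks the spurious path from teaching method to outcome. Adjusting for it (i.e., using the within-prior GPA band rates) gives the causal effect.
Adjusting over the population distribution of prior GPA band: 0.500·(0.917−0.753) + 0.500·(0.337−0.233) = +0.133.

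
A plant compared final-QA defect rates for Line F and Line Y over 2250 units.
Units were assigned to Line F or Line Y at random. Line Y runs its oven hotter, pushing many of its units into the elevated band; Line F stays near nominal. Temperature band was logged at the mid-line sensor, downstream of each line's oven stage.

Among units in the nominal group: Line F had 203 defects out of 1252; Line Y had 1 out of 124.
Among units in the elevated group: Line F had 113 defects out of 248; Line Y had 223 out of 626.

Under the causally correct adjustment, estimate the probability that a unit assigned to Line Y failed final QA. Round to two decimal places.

The distribution of in-process temperature band is itself part of what the line does — it is an intermediate outcome. Holding it fixed would remove that part of the effect; the total effect is the pooled difference.
So P(outcome | do(Line Y)) is just the pooled rate for Line Y: 224/750 = 0.299.

0.30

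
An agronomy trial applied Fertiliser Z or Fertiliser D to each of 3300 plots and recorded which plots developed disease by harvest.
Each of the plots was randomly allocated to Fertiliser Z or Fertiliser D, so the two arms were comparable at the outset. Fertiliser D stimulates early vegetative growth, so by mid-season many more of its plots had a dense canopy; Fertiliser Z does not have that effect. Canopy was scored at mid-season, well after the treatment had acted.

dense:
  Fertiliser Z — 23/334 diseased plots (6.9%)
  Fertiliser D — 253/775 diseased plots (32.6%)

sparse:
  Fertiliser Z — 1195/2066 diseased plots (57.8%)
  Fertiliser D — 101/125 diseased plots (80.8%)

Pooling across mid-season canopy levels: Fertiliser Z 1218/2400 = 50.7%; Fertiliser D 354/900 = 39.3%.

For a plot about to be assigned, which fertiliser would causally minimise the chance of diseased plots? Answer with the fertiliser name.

Fertiliser D

Mid-season canopy is recorded after the fertiliser and is itself shifted by it — it sits on the causal path from fertiliser to outcome. Conditioning on a mediator would strip out part of the effect we want; the pooled comparison gives the total causal effect.
Pooled: Fertiliser Z 50.7% vs Fertiliser D 39.3%; Fertiliser D is lower overall.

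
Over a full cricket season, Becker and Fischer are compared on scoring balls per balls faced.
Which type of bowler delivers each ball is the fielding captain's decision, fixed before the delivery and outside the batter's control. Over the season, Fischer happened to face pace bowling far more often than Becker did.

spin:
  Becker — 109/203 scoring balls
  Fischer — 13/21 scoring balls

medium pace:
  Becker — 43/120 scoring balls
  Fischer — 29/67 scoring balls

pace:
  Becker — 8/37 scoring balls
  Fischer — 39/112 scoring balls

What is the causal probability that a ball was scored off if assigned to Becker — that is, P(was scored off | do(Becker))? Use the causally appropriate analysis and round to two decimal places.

Fischer is higher inside every bowling type stratum but Becker is higher in aggregate. Whether to stratify depends on how bowling type relates to the player.
The imbalance in bowling type arose from how balls faced were allocated, not from anything the player did; and bowling type independently affects the outcome. The pooled gap is confounded — condition on bowling type.
Standardising Becker to the population bowling type mix: 0.400·109/203 + 0.334·43/120 + 0.266·8/37 = 0.392.

0.39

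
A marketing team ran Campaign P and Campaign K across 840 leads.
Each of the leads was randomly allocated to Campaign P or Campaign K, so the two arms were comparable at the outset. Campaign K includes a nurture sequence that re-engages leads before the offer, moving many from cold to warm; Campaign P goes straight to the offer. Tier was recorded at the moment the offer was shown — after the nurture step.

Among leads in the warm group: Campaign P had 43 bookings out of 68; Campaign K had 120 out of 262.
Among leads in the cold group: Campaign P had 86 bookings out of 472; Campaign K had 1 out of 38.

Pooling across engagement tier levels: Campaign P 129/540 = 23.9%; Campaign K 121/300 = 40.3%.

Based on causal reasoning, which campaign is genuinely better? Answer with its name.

Campaign K

The distribution of engagement tier is itself part of what the campaign does — it is an intermediate outcome. Holding it fixed would remove that part of the effect; the total effect is the pooled difference.
Pooled: Campaign P 23.9% vs Campaign K 40.3%; Campaign K is higher overall.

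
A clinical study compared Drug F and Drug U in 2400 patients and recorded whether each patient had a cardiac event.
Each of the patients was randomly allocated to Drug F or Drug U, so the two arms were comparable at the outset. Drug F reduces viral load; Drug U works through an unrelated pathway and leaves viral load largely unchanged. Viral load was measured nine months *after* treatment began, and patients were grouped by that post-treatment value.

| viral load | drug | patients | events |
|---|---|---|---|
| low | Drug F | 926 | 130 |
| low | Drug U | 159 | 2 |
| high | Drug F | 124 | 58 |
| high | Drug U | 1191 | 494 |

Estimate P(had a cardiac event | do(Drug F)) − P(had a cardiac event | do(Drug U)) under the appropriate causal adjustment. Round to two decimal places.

-0.19

Viral load is downstream of the drug. One should not condition on a consequence of treatment, so the overall rates are the right comparison.
The causal difference is the pooled difference: 0.179 − 0.367 = -0.188.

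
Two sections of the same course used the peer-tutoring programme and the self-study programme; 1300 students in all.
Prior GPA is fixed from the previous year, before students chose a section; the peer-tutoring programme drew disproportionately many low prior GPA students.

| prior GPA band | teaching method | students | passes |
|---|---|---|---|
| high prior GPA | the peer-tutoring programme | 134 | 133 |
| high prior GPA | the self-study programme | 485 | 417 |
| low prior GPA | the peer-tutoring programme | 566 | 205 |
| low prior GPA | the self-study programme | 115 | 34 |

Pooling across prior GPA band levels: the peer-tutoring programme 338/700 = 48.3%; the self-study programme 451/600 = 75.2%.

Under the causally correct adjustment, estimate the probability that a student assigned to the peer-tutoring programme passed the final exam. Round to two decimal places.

Prior GPA band satisfies the back-door criterion: it is not a descendant of the teaching method, and it blocks the spurious path from teaching method to outcome. Adjusting for it (i.e., using the within-prior GPA band rates) gives the causal effect.
Standardising the peer-tutoring programme to the population prior GPA band mix: 0.476·133/134 + 0.524·205/566 = 0.662.

0.66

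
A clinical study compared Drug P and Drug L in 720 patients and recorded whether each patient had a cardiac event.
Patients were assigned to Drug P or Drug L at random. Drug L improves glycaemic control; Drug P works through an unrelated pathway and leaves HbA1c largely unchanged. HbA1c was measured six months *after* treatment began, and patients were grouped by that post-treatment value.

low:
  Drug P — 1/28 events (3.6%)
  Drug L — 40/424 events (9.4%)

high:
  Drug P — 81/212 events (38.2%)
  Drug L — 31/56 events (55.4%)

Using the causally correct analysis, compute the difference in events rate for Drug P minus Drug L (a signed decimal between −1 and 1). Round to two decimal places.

+0.19

The HbA1c-specific comparison favours Drug P throughout, but the pooled figures favour Drug L. The question is whether to condition on HbA1c.
HbA1c lies on the pathway drug → HbA1c → outcome, so adjusting for it blocks the indirect effect. For the total causal effect of drug, use the unadjusted pooled rates.
The causal difference is the pooled difference: 0.342 − 0.148 = +0.194.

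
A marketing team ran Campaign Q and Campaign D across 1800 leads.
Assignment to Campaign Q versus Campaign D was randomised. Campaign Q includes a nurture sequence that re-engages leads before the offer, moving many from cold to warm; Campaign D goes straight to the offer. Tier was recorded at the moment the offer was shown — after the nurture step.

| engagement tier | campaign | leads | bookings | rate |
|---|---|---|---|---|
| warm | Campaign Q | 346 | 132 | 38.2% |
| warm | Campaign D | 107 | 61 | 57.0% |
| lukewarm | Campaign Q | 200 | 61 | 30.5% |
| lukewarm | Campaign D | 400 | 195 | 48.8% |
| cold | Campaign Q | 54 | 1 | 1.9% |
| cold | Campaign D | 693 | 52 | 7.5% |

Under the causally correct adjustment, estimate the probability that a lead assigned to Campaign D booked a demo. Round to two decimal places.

Because the campaign influences engagement tier, engagement tier is a post-treatment mediator, not a confounder. Stratifying on it would bias the estimate; the causal effect is the crude pooled difference.
So P(outcome | do(Campaign D)) is just the pooled rate for Campaign D: 308/1200 = 0.257.

0.26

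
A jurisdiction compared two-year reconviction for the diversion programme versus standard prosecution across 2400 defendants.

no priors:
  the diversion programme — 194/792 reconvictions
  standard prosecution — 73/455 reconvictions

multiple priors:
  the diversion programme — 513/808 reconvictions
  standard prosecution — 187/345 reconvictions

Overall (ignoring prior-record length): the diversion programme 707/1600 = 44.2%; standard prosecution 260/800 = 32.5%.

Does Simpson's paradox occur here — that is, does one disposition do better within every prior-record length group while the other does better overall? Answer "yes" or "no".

Within each prior-record length level (no priors 24.5% vs 16.0%; multiple priors 63.5% vs 54.2%), standard prosecution has the lower rate every time. Pooled: 44.2% vs 32.5% — standard prosecution has the lower rate overall. They agree.

no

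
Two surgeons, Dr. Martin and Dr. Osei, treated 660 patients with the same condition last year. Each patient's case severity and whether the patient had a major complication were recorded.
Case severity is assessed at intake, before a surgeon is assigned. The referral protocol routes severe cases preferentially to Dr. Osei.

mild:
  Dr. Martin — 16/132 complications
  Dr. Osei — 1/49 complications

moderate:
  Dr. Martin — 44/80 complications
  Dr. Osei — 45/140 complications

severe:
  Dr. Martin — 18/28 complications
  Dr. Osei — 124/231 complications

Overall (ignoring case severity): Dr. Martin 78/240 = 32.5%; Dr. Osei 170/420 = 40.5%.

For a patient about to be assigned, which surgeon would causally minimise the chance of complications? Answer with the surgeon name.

Dr. Osei is lower inside every case severity stratum but Dr. Martin is lower in aggregate. Whether to stratify depends on how case severity relates to the surgeon.
Case severity differs across surgeons for reasons unrelated to any effect of the surgeon itself, and it separately predicts the outcome — a classic confounder. We must compare within case severity levels.
Within each level — mild: 12.1% vs 2.0%; moderate: 55.0% vs 32.1%; severe: 64.3% vs 53.7% — Dr. Osei is lower every time.

Dr. Osei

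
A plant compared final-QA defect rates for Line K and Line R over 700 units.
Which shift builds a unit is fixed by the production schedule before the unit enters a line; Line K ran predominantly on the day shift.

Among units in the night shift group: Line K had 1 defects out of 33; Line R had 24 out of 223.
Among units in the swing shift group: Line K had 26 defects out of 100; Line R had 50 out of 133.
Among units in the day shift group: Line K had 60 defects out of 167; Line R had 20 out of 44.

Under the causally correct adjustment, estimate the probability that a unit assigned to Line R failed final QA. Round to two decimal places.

0.30

The stratified and pooled comparisons disagree (Line K wins within each shift; Line R wins overall), so the answer turns on the causal role of shift.
Shift is set before the line has any effect — it is not caused by the line — and it independently drives the outcome. That makes it a confounder, so the causal comparison is within shift levels.
Standardising Line R to the population shift mix: 0.366·24/223 + 0.333·50/133 + 0.301·20/44 = 0.302.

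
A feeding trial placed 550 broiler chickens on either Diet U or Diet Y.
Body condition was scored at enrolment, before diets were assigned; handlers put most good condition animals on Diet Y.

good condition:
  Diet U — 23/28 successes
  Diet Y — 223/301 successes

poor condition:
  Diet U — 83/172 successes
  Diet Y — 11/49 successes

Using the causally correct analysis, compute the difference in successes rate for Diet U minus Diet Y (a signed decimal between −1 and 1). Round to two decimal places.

Within every starting body condition level Diet U has the higher rate, yet pooled Diet Y does — Simpson's reversal.
Nothing the diet does changes starting body condition; the imbalance is an allocation artefact. With starting body condition also predicting the outcome, the pooled figure is confounded, and the within-stratum comparison is the causal one.
Adjusting over the population distribution of starting body condition: 0.598·(0.821−0.741) + 0.402·(0.483−0.224) = +0.152.

+0.15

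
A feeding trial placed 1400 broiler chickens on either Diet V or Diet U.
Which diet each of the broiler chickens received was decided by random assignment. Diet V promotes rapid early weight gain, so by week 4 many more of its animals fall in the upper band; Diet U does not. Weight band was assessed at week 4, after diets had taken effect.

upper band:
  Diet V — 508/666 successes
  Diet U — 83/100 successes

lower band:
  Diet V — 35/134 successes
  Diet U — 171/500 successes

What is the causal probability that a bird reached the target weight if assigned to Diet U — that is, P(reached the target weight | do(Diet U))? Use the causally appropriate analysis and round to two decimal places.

Week-4 weight band is recorded after the diet and is itself shifted by it — it sits on the causal path from diet to outcome. Conditioning on a mediator would strip out part of the effect we want; the pooled comparison gives the total causal effect.
So P(outcome | do(Diet U)) is just the pooled rate for Diet U: 254/600 = 0.423.

0.42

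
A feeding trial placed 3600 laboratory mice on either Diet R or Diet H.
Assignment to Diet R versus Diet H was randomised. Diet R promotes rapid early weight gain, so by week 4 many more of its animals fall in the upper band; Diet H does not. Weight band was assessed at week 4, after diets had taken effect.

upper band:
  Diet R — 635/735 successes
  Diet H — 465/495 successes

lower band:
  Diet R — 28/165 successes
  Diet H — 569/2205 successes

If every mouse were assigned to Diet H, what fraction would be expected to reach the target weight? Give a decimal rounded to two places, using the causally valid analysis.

Week-4 weight band lies on the pathway diet → week-4 weight band → outcome, so adjusting for it blocks the indirect effect. For the total causal effect of diet, use the unadjusted pooled rates.
So P(outcome | do(Diet H)) is just the pooled rate for Diet H: 1034/2700 = 0.383.

0.38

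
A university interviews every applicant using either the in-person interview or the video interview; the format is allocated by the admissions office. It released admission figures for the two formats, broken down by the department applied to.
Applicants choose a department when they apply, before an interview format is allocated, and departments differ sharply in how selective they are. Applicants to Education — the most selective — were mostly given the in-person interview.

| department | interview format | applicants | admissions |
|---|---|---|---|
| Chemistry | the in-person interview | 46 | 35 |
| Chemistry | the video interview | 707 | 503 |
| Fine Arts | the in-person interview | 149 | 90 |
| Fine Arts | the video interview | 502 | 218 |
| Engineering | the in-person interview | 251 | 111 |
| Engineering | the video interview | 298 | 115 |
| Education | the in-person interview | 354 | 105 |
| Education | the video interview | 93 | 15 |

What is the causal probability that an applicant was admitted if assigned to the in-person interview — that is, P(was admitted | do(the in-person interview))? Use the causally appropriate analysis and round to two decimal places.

The imbalance in department arose from how applicants were allocated, not from anything the interview format did; and department independently affects the outcome. The pooled gap is confounded — condition on department.
Standardising the in-person interview to the population department mix: 0.314·35/46 + 0.271·90/149 + 0.229·111/251 + 0.186·105/354 = 0.559.

0.56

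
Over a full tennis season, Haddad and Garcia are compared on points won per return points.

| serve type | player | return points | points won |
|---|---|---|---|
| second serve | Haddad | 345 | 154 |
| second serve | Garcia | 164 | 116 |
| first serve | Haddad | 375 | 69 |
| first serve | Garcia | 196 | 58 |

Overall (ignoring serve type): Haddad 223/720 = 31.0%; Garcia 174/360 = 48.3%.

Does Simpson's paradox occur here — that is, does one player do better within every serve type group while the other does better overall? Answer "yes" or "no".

Within each serve type level (second serve 44.6% vs 70.7%; first serve 18.4% vs 29.6%), Garcia has the higher rate every time. Pooled: 31.0% vs 48.3% — Garcia has the higher rate overall. They agree.

no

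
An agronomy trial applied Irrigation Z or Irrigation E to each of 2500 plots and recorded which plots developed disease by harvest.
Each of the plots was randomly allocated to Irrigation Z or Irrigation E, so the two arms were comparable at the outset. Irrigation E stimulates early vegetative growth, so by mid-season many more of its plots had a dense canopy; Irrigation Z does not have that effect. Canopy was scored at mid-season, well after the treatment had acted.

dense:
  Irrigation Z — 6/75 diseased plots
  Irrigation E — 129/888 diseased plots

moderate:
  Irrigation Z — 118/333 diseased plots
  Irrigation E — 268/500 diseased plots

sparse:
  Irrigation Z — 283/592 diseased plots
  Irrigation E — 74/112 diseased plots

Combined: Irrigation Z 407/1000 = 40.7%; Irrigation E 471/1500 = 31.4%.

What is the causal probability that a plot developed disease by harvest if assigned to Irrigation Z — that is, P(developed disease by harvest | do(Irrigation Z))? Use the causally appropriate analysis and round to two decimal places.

The mid-season canopy-specific comparison favours Irrigation Z throughout, but the pooled figures favour Irrigation E. The question is whether to condition on mid-season canopy.
Stratifying would compare irrigations among plots the irrigations themselves sorted into mid-season canopy groups — a form of selection on an intermediate. The unconditioned pooled rates give the total causal effect.
So P(outcome | do(Irrigation Z)) is just the pooled rate for Irrigation Z: 407/1000 = 0.407.

0.41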